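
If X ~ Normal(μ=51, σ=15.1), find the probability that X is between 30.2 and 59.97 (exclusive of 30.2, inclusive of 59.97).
0.639576

We have X ~ Normal(μ=51, σ=15.1).

To find P(30.2 < X ≤ 59.97), we use:
P(30.2 < X ≤ 59.97) = P(X ≤ 59.97) - P(X ≤ 30.2)
                 = F(59.97) - F(30.2)
                 = 0.723757 - 0.084181
                 = 0.639576

So there's approximately a 64.0% chance that X falls in this range.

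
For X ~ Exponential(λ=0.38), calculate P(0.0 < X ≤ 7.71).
0.946592

We have X ~ Exponential(λ=0.38).

To find P(0.0 < X ≤ 7.71), we use:
P(0.0 < X ≤ 7.71) = P(X ≤ 7.71) - P(X ≤ 0.0)
                 = F(7.71) - F(0.0)
                 = 0.946592 - 0.000000
                 = 0.946592

So there's approximately a 94.7% chance that X falls in this range.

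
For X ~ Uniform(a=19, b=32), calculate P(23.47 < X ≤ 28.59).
0.393846

We have X ~ Uniform(a=19, b=32).

To find P(23.47 < X ≤ 28.59), we use:
P(23.47 < X ≤ 28.59) = P(X ≤ 28.59) - P(X ≤ 23.47)
                 = F(28.59) - F(23.47)
                 = 0.737692 - 0.343846
                 = 0.393846

So there's approximately a 39.4% chance that X falls in this range.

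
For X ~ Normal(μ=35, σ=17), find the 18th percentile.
19.4388

We have X ~ Normal(μ=35, σ=17).

We want to find x such that P(X ≤ x) = 0.18.

This is the 18th percentile, which means 18% of values fall below this point.

Using the inverse CDF (quantile function):
x = F⁻¹(0.18) = 19.4388

Verification: P(X ≤ 19.4388) = 0.18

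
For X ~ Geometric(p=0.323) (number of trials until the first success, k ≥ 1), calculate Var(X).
6.4891

We have X ~ Geometric(p=0.323) (number of trials until the first success, k ≥ 1).

For a Geometric distribution with p=0.323 (number of trials until the first success, k ≥ 1):
Var(X) = 6.4891

The variance measures the spread of the distribution around the mean.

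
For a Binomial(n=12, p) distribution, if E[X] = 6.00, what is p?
p = 0.5

For a Binomial(n, p) distribution:
E[X] = n × p

Given n = 12 and E[X] = 6.00:
6.00 = 12 × p
p = 6.00 / 12 = 0.5

Verification: Binomial(12, 0.5) has E[X] = 6.00 ✓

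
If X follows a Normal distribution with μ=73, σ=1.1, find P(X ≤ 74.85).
0.953698

We have X ~ Normal(μ=73, σ=1.1).

The CDF gives us P(X ≤ k).

Using the CDF:
P(X ≤ 74.85) = 0.953698

This means there's approximately a 95.4% chance that X is at most 74.85.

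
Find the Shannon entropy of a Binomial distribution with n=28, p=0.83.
2.0948 nats

We have X ~ Binomial(n=28, p=0.83).

The Shannon entropy measures the uncertainty or information content of the distribution.

For a Binomial distribution with n=28, p=0.83:
H(X) = 2.0948 nats

(In bits, this would be 3.0221 bits.)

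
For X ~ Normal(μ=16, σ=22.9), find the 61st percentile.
22.3964

We have X ~ Normal(μ=16, σ=22.9).

We want to find x such that P(X ≤ x) = 0.61.

This is the 61st percentile, which means 61% of values fall below this point.

Using the inverse CDF (quantile function):
x = F⁻¹(0.61) = 22.3964

Verification: P(X ≤ 22.3964) = 0.61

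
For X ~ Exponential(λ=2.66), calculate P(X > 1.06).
0.059630

We have X ~ Exponential(λ=2.66).

P(X > 1.06) = 1 - P(X ≤ 1.06)
                = 1 - F(1.06)
                = 1 - 0.940370
                = 0.059630

So there's approximately a 6.0% chance that X exceeds 1.06.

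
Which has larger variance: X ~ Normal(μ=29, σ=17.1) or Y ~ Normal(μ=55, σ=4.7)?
X has larger variance (292.4100 > 22.0900)

Compute the variance for each distribution:

X ~ Normal(μ=29, σ=17.1):
Var(X) = 292.4100

Y ~ Normal(μ=55, σ=4.7):
Var(Y) = 22.0900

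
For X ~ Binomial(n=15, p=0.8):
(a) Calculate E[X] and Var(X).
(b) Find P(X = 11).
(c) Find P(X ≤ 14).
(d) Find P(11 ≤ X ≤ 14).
(a) E[X] = 12.0000, Var(X) = 2.4000
(b) P(X = 11) = 0.187604
(c) P(X ≤ 14) = 0.964816
(d) P(11 ≤ X ≤ 14) = 0.800582

We have X ~ Binomial(n=15, p=0.8).

(a) Moments:
E[X] = 12.0000
Var(X) = 2.4000
σ = √Var(X) = 1.5492

(b) Point probability using PMF:
P(X = 11) = 0.187604

(c) Cumulative probability using CDF:
P(X ≤ 14) = F(14) = 0.964816

(d) Range probability:
P(11 ≤ X ≤ 14) = P(X ≤ 14) - P(X ≤ 10)
                   = F(14) - F(10)
                   = 0.964816 - 0.164234
                   = 0.800582

This means approximately 80.1% of outcomes fall in the interval [11, 14].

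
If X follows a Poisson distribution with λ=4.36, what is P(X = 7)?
0.075937

We have X ~ Poisson(λ=4.36).

For a Poisson distribution, the PMF gives us the probability of each outcome.

Using the PMF formula:
P(X = 7) = 0.075937

Rounded to 4 decimal places: 0.0759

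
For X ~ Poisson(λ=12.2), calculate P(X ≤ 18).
0.957214

We have X ~ Poisson(λ=12.2).

The CDF gives us P(X ≤ k).

Using the CDF:
P(X ≤ 18) = 0.957214

This means there's approximately a 95.7% chance that X is at most 18.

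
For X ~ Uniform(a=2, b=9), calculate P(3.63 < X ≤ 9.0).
0.767143

We have X ~ Uniform(a=2, b=9).

To find P(3.63 < X ≤ 9.0), we use:
P(3.63 < X ≤ 9.0) = P(X ≤ 9.0) - P(X ≤ 3.63)
                 = F(9.0) - F(3.63)
                 = 1.000000 - 0.232857
                 = 0.767143

So there's approximately a 76.7% chance that X falls in this range.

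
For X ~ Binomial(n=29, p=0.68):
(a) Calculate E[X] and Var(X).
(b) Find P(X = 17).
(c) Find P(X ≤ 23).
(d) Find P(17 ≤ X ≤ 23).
(a) E[X] = 19.7200, Var(X) = 6.3104
(b) P(X = 17) = 0.085032
(c) P(X ≤ 23) = 0.939004
(d) P(17 ≤ X ≤ 23) = 0.837042

We have X ~ Binomial(n=29, p=0.68).

(a) Moments:
E[X] = 19.7200
Var(X) = 6.3104
σ = √Var(X) = 2.5121

(b) Point probability using PMF:
P(X = 17) = 0.085032

(c) Cumulative probability using CDF:
P(X ≤ 23) = F(23) = 0.939004

(d) Range probability:
P(17 ≤ X ≤ 23) = P(X ≤ 23) - P(X ≤ 16)
                   = F(23) - F(16)
                   = 0.939004 - 0.101962
                   = 0.837042

This means approximately 83.7% of outcomes fall in the interval [17, 23].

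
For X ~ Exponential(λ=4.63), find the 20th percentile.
0.0482

We have X ~ Exponential(λ=4.63).

We want to find x such that P(X ≤ x) = 0.2.

This is the 20th percentile, which means 20% of values fall below this point.

Using the inverse CDF (quantile function):
x = F⁻¹(0.2) = 0.0482

Verification: P(X ≤ 0.0482) = 0.2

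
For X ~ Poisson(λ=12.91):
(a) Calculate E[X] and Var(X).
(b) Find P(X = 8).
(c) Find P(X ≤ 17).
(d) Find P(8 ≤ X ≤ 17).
(a) E[X] = 12.9100, Var(X) = 12.9100
(b) P(X = 8) = 0.047331
(c) P(X ≤ 17) = 0.895344
(d) P(8 ≤ X ≤ 17) = 0.838730

We have X ~ Poisson(λ=12.91).

(a) Moments:
E[X] = 12.9100
Var(X) = 12.9100
σ = √Var(X) = 3.5930

(b) Point probability using PMF:
P(X = 8) = 0.047331

(c) Cumulative probability using CDF:
P(X ≤ 17) = F(17) = 0.895344

(d) Range probability:
P(8 ≤ X ≤ 17) = P(X ≤ 17) - P(X ≤ 7)
                   = F(17) - F(7)
                   = 0.895344 - 0.056614
                   = 0.838730

This means approximately 83.9% of outcomes fall in the interval [8, 17].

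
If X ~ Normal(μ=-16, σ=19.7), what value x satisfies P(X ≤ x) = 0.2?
-32.5799

We have X ~ Normal(μ=-16, σ=19.7).

We want to find x such that P(X ≤ x) = 0.2.

This is the 20th percentile, which means 20% of values fall below this point.

Using the inverse CDF (quantile function):
x = F⁻¹(0.2) = -32.5799

Verification: P(X ≤ -32.5799) = 0.2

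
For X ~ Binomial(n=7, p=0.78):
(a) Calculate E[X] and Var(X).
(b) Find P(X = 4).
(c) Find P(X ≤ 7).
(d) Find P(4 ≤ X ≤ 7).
(a) E[X] = 5.4600, Var(X) = 1.2012
(b) P(X = 4) = 0.137948
(c) P(X ≤ 7) = 1.000000
(d) P(4 ≤ X ≤ 7) = 0.953863

We have X ~ Binomial(n=7, p=0.78).

(a) Moments:
E[X] = 5.4600
Var(X) = 1.2012
σ = √Var(X) = 1.0960

(b) Point probability using PMF:
P(X = 4) = 0.137948

(c) Cumulative probability using CDF:
P(X ≤ 7) = F(7) = 1.000000

(d) Range probability:
P(4 ≤ X ≤ 7) = P(X ≤ 7) - P(X ≤ 3)
                   = F(7) - F(3)
                   = 1.000000 - 0.046137
                   = 0.953863

This means approximately 95.4% of outcomes fall in the interval [4, 7].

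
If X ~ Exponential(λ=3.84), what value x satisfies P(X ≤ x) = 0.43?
0.1464

We have X ~ Exponential(λ=3.84).

We want to find x such that P(X ≤ x) = 0.43.

This is the 43rd percentile, which means 43% of values fall below this point.

Using the inverse CDF (quantile function):
x = F⁻¹(0.43) = 0.1464

Verification: P(X ≤ 0.1464) = 0.43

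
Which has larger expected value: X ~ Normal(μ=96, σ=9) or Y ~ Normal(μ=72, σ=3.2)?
X has larger mean (96.0000 > 72.0000)

Compute the expected value for each distribution:

X ~ Normal(μ=96, σ=9):
E[X] = 96.0000

Y ~ Normal(μ=72, σ=3.2):
E[Y] = 72.0000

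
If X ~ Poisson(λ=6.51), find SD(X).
2.5515

We have X ~ Poisson(λ=6.51).

For a Poisson distribution with λ=6.51:
σ = √Var(X) = 2.5515

The standard deviation is the square root of the variance.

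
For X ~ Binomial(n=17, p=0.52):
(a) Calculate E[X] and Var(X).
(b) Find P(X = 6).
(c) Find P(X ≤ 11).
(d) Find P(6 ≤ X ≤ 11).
(a) E[X] = 8.8400, Var(X) = 4.2432
(b) P(X = 6) = 0.076252
(c) P(X ≤ 11) = 0.902771
(d) P(6 ≤ X ≤ 11) = 0.851105

We have X ~ Binomial(n=17, p=0.52).

(a) Moments:
E[X] = 8.8400
Var(X) = 4.2432
σ = √Var(X) = 2.0599

(b) Point probability using PMF:
P(X = 6) = 0.076252

(c) Cumulative probability using CDF:
P(X ≤ 11) = F(11) = 0.902771

(d) Range probability:
P(6 ≤ X ≤ 11) = P(X ≤ 11) - P(X ≤ 5)
                   = F(11) - F(5)
                   = 0.902771 - 0.051666
                   = 0.851105

This means approximately 85.1% of outcomes fall in the interval [6, 11].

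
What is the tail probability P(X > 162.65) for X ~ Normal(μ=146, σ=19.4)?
0.195378

We have X ~ Normal(μ=146, σ=19.4).

P(X > 162.65) = 1 - P(X ≤ 162.65)
                = 1 - F(162.65)
                = 1 - 0.804622
                = 0.195378

So there's approximately a 19.5% chance that X exceeds 162.65.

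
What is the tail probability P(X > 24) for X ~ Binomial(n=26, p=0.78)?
0.013040

We have X ~ Binomial(n=26, p=0.78).

P(X > 24) = 1 - P(X ≤ 24)
                = 1 - F(24)
                = 1 - 0.986960
                = 0.013040

So there's approximately a 1.3% chance that X exceeds 24.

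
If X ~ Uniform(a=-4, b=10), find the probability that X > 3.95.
0.432143

We have X ~ Uniform(a=-4, b=10).

P(X > 3.95) = 1 - P(X ≤ 3.95)
                = 1 - F(3.95)
                = 1 - 0.567857
                = 0.432143

So there's approximately a 43.2% chance that X exceeds 3.95.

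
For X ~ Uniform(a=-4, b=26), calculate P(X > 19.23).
0.225667

We have X ~ Uniform(a=-4, b=26).

P(X > 19.23) = 1 - P(X ≤ 19.23)
                = 1 - F(19.23)
                = 1 - 0.774333
                = 0.225667

So there's approximately a 22.6% chance that X exceeds 19.23.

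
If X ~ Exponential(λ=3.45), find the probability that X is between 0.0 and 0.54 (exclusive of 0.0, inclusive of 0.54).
0.844794

We have X ~ Exponential(λ=3.45).

To find P(0.0 < X ≤ 0.54), we use:
P(0.0 < X ≤ 0.54) = P(X ≤ 0.54) - P(X ≤ 0.0)
                 = F(0.54) - F(0.0)
                 = 0.844794 - 0.000000
                 = 0.844794

So there's approximately a 84.5% chance that X falls in this range.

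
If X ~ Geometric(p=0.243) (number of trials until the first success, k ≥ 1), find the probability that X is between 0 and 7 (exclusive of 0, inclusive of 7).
0.857547

We have X ~ Geometric(p=0.243) (number of trials until the first success, k ≥ 1).

To find P(0 < X ≤ 7), we use:
P(0 < X ≤ 7) = P(X ≤ 7) - P(X ≤ 0)
                 = F(7) - F(0)
                 = 0.857547 - 0.000000
                 = 0.857547

So there's approximately a 85.8% chance that X falls in this range.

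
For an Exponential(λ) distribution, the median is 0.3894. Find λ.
λ = 1.7800

For X ~ Exponential(λ), the CDF is F(x) = 1 - e^(-λx).
The median m satisfies F(m) = 0.5:
1 - e^(-λm) = 0.5
e^(-λm) = 0.5
λm = ln(2)
m = ln(2) / λ

Given m = 0.3894:
λ = ln(2) / 0.3894 = 0.693147 / 0.3894 = 1.7800

Verification: ln(2) / 1.7800 = 0.3894 ✓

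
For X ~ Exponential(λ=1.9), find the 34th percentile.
0.2187

We have X ~ Exponential(λ=1.9).

We want to find x such that P(X ≤ x) = 0.34.

This is the 34th percentile, which means 34% of values fall below this point.

Using the inverse CDF (quantile function):
x = F⁻¹(0.34) = 0.2187

Verification: P(X ≤ 0.2187) = 0.34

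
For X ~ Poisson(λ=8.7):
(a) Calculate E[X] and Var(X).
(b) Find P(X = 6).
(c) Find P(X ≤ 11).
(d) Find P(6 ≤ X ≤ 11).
(a) E[X] = 8.7000, Var(X) = 8.7000
(b) P(X = 6) = 0.100328
(c) P(X ≤ 11) = 0.831108
(d) P(6 ≤ X ≤ 11) = 0.695948

We have X ~ Poisson(λ=8.7).

(a) Moments:
E[X] = 8.7000
Var(X) = 8.7000
σ = √Var(X) = 2.9496

(b) Point probability using PMF:
P(X = 6) = 0.100328

(c) Cumulative probability using CDF:
P(X ≤ 11) = F(11) = 0.831108

(d) Range probability:
P(6 ≤ X ≤ 11) = P(X ≤ 11) - P(X ≤ 5)
                   = F(11) - F(5)
                   = 0.831108 - 0.135160
                   = 0.695948

This means approximately 69.6% of outcomes fall in the interval [6, 11].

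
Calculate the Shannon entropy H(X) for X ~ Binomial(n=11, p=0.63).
1.8858 nats

We have X ~ Binomial(n=11, p=0.63).

The Shannon entropy measures the uncertainty or information content of the distribution.

For a Binomial distribution with n=11, p=0.63:
H(X) = 1.8858 nats

(In bits, this would be 2.7206 bits.)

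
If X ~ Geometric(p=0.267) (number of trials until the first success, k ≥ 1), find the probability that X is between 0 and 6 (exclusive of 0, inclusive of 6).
0.844896

We have X ~ Geometric(p=0.267) (number of trials until the first success, k ≥ 1).

To find P(0 < X ≤ 6), we use:
P(0 < X ≤ 6) = P(X ≤ 6) - P(X ≤ 0)
                 = F(6) - F(0)
                 = 0.844896 - 0.000000
                 = 0.844896

So there's approximately a 84.5% chance that X falls in this range.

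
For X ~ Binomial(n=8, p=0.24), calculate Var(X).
1.4592

We have X ~ Binomial(n=8, p=0.24).

For a Binomial distribution with n=8, p=0.24:
Var(X) = 1.4592

The variance measures the spread of the distribution around the mean.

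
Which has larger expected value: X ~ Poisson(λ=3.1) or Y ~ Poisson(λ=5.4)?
Y has larger mean (5.4000 > 3.1000)

Compute the expected value for each distribution:

X ~ Poisson(λ=3.1):
E[X] = 3.1000

Y ~ Poisson(λ=5.4):
E[Y] = 5.4000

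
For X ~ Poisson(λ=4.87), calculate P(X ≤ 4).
0.463593

We have X ~ Poisson(λ=4.87).

The CDF gives us P(X ≤ k).

Using the CDF:
P(X ≤ 4) = 0.463593

This means there's approximately a 46.4% chance that X is at most 4.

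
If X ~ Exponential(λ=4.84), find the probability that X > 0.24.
0.312985

We have X ~ Exponential(λ=4.84).

P(X > 0.24) = 1 - P(X ≤ 0.24)
                = 1 - F(0.24)
                = 1 - 0.687015
                = 0.312985

So there's approximately a 31.3% chance that X exceeds 0.24.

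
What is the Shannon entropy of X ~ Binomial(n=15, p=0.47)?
2.0775 nats

We have X ~ Binomial(n=15, p=0.47).

The Shannon entropy measures the uncertainty or information content of the distribution.

For a Binomial distribution with n=15, p=0.47:
H(X) = 2.0775 nats

(In bits, this would be 2.9972 bits.)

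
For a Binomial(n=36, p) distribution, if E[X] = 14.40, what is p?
p = 0.4

For a Binomial(n, p) distribution:
E[X] = n × p

Given n = 36 and E[X] = 14.40:
14.40 = 36 × p
p = 14.40 / 36 = 0.4

Verification: Binomial(36, 0.4) has E[X] = 14.40 ✓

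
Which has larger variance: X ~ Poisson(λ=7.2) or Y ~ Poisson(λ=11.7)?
Y has larger variance (11.7000 > 7.2000)

Compute the variance for each distribution:

X ~ Poisson(λ=7.2):
Var(X) = 7.2000

Y ~ Poisson(λ=11.7):
Var(Y) = 11.7000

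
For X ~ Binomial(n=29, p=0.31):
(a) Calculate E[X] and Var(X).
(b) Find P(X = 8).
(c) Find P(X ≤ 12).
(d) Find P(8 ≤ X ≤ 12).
(a) E[X] = 8.9900, Var(X) = 6.2031
(b) P(X = 8) = 0.151147
(c) P(X ≤ 12) = 0.917829
(d) P(8 ≤ X ≤ 12) = 0.636912

We have X ~ Binomial(n=29, p=0.31).

(a) Moments:
E[X] = 8.9900
Var(X) = 6.2031
σ = √Var(X) = 2.4906

(b) Point probability using PMF:
P(X = 8) = 0.151147

(c) Cumulative probability using CDF:
P(X ≤ 12) = F(12) = 0.917829

(d) Range probability:
P(8 ≤ X ≤ 12) = P(X ≤ 12) - P(X ≤ 7)
                   = F(12) - F(7)
                   = 0.917829 - 0.280917
                   = 0.636912

This means approximately 63.7% of outcomes fall in the interval [8, 12].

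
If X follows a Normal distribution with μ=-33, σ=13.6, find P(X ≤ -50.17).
0.103384

We have X ~ Normal(μ=-33, σ=13.6).

The CDF gives us P(X ≤ k).

Using the CDF:
P(X ≤ -50.17) = 0.103384

This means there's approximately a 10.3% chance that X is at most -50.17.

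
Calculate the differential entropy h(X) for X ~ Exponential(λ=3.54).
-0.2641 nats

We have X ~ Exponential(λ=3.54).

The differential entropy measures the uncertainty or information content of the distribution.

For an Exponential distribution with λ=3.54:
h(X) = -0.2641 nats

(In bits, this would be -0.3811 bits.)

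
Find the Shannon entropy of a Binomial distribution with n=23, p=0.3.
2.2031 nats

We have X ~ Binomial(n=23, p=0.3).

The Shannon entropy measures the uncertainty or information content of the distribution.

For a Binomial distribution with n=23, p=0.3:
H(X) = 2.2031 nats

(In bits, this would be 3.1783 bits.)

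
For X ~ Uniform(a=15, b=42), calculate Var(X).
60.7500

We have X ~ Uniform(a=15, b=42).

For a Uniform distribution with a=15, b=42:
Var(X) = 60.7500

The variance measures the spread of the distribution around the mean.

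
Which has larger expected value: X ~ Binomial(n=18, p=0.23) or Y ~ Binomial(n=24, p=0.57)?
Y has larger mean (13.6800 > 4.1400)

Compute the expected value for each distribution:

X ~ Binomial(n=18, p=0.23):
E[X] = 4.1400

Y ~ Binomial(n=24, p=0.57):
E[Y] = 13.6800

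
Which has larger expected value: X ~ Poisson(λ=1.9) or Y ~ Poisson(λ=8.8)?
Y has larger mean (8.8000 > 1.9000)

Compute the expected value for each distribution:

X ~ Poisson(λ=1.9):
E[X] = 1.9000

Y ~ Poisson(λ=8.8):
E[Y] = 8.8000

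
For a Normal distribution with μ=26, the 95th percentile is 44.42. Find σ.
σ = 11.1986

For X ~ Normal(μ, σ), the p-th percentile satisfies x = μ + z_p × σ,
where z_p = Φ⁻¹(p) is the standard normal quantile.

Step 1: z_{0.95} = Φ⁻¹(0.95) = 1.6449

Step 2: Solve for σ:
44.42 = 26 + 1.6449 × σ
σ = (44.42 - 26) / 1.6449
σ = 18.42 / 1.6449
σ = 11.1986

Verification: μ + z × σ = 26 + 1.6449 × 11.1986 = 44.42 ✓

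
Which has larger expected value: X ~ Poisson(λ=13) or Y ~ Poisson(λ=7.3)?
X has larger mean (13.0000 > 7.3000)

Compute the expected value for each distribution:

X ~ Poisson(λ=13):
E[X] = 13.0000

Y ~ Poisson(λ=7.3):
E[Y] = 7.3000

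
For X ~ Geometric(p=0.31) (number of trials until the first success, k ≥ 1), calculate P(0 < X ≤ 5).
0.843597

We have X ~ Geometric(p=0.31) (number of trials until the first success, k ≥ 1).

To find P(0 < X ≤ 5), we use:
P(0 < X ≤ 5) = P(X ≤ 5) - P(X ≤ 0)
                 = F(5) - F(0)
                 = 0.843597 - 0.000000
                 = 0.843597

So there's approximately a 84.4% chance that X falls in this range.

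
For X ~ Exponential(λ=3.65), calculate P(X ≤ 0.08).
0.253231

We have X ~ Exponential(λ=3.65).

The CDF gives us P(X ≤ k).

Using the CDF:
P(X ≤ 0.08) = 0.253231

This means there's approximately a 25.3% chance that X is at most 0.08.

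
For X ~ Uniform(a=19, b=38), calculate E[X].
28.5000

We have X ~ Uniform(a=19, b=38).

For a Uniform distribution with a=19, b=38:
E[X] = 28.5000

This is the expected (average) value of X.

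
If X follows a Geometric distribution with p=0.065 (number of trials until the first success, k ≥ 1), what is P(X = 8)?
0.040606

We have X ~ Geometric(p=0.065) (number of trials until the first success, k ≥ 1).

For a Geometric distribution, the PMF gives us the probability of each outcome.

Using the PMF formula:
P(X = 8) = 0.040606

Rounded to 4 decimal places: 0.0406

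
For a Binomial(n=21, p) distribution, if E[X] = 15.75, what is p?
p = 0.75

For a Binomial(n, p) distribution:
E[X] = n × p

Given n = 21 and E[X] = 15.75:
15.75 = 21 × p
p = 15.75 / 21 = 0.75

Verification: Binomial(21, 0.75) has E[X] = 15.75 ✓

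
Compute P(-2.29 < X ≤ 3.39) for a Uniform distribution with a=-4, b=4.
0.710000

We have X ~ Uniform(a=-4, b=4).

To find P(-2.29 < X ≤ 3.39), we use:
P(-2.29 < X ≤ 3.39) = P(X ≤ 3.39) - P(X ≤ -2.29)
                 = F(3.39) - F(-2.29)
                 = 0.923750 - 0.213750
                 = 0.710000

So there's approximately a 71.0% chance that X falls in this range.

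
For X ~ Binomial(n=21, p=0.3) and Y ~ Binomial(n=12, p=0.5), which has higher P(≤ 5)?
Y has higher probability (P(Y ≤ 5) = 0.3872 > P(X ≤ 5) = 0.3627)

Compute P(≤ 5) for each distribution:

X ~ Binomial(n=21, p=0.3):
P(X ≤ 5) = 0.3627

Y ~ Binomial(n=12, p=0.5):
P(Y ≤ 5) = 0.3872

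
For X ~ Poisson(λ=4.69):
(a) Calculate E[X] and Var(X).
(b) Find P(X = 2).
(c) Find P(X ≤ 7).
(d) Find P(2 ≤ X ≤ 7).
(a) E[X] = 4.6900, Var(X) = 4.6900
(b) P(X = 2) = 0.101036
(c) P(X ≤ 7) = 0.896943
(d) P(2 ≤ X ≤ 7) = 0.844671

We have X ~ Poisson(λ=4.69).

(a) Moments:
E[X] = 4.6900
Var(X) = 4.6900
σ = √Var(X) = 2.1656

(b) Point probability using PMF:
P(X = 2) = 0.101036

(c) Cumulative probability using CDF:
P(X ≤ 7) = F(7) = 0.896943

(d) Range probability:
P(2 ≤ X ≤ 7) = P(X ≤ 7) - P(X ≤ 1)
                   = F(7) - F(1)
                   = 0.896943 - 0.052272
                   = 0.844671

This means approximately 84.5% of outcomes fall in the interval [2, 7].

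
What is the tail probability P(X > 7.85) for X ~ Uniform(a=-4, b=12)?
0.259375

We have X ~ Uniform(a=-4, b=12).

P(X > 7.85) = 1 - P(X ≤ 7.85)
                = 1 - F(7.85)
                = 1 - 0.740625
                = 0.259375

So there's approximately a 25.9% chance that X exceeds 7.85.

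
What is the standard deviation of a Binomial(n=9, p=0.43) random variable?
1.4852

We have X ~ Binomial(n=9, p=0.43).

For a Binomial distribution with n=9, p=0.43:
σ = √Var(X) = 1.4852

The standard deviation is the square root of the variance.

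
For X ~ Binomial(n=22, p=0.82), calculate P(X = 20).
0.141395

We have X ~ Binomial(n=22, p=0.82).

For a Binomial distribution, the PMF gives us the probability of each outcome.

Using the PMF formula:
P(X = 20) = 0.141395

Rounded to 4 decimal places: 0.1414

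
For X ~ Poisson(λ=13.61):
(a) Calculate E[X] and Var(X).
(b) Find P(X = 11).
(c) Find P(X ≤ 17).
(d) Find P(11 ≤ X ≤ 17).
(a) E[X] = 13.6100, Var(X) = 13.6100
(b) P(X = 11) = 0.091314
(c) P(X ≤ 17) = 0.853813
(d) P(11 ≤ X ≤ 17) = 0.650823

We have X ~ Poisson(λ=13.61).

(a) Moments:
E[X] = 13.6100
Var(X) = 13.6100
σ = √Var(X) = 3.6892

(b) Point probability using PMF:
P(X = 11) = 0.091314

(c) Cumulative probability using CDF:
P(X ≤ 17) = F(17) = 0.853813

(d) Range probability:
P(11 ≤ X ≤ 17) = P(X ≤ 17) - P(X ≤ 10)
                   = F(17) - F(10)
                   = 0.853813 - 0.202990
                   = 0.650823

This means approximately 65.1% of outcomes fall in the interval [11, 17].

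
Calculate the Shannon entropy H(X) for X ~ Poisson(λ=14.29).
2.7427 nats

We have X ~ Poisson(λ=14.29).

The Shannon entropy measures the uncertainty or information content of the distribution.

For a Poisson distribution with λ=14.29:
H(X) = 2.7427 nats

(In bits, this would be 3.9568 bits.)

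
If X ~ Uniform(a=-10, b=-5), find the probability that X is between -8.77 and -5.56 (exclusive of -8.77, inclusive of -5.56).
0.642000

We have X ~ Uniform(a=-10, b=-5).

To find P(-8.77 < X ≤ -5.56), we use:
P(-8.77 < X ≤ -5.56) = P(X ≤ -5.56) - P(X ≤ -8.77)
                 = F(-5.56) - F(-8.77)
                 = 0.888000 - 0.246000
                 = 0.642000

So there's approximately a 64.2% chance that X falls in this range.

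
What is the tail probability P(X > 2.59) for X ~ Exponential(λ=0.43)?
0.328342

We have X ~ Exponential(λ=0.43).

P(X > 2.59) = 1 - P(X ≤ 2.59)
                = 1 - F(2.59)
                = 1 - 0.671658
                = 0.328342

So there's approximately a 32.8% chance that X exceeds 2.59.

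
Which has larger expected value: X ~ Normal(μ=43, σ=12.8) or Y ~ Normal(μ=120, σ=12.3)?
Y has larger mean (120.0000 > 43.0000)

Compute the expected value for each distribution:

X ~ Normal(μ=43, σ=12.8):
E[X] = 43.0000

Y ~ Normal(μ=120, σ=12.3):
E[Y] = 120.0000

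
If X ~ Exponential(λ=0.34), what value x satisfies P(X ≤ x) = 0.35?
1.2670

We have X ~ Exponential(λ=0.34).

We want to find x such that P(X ≤ x) = 0.35.

This is the 35th percentile, which means 35% of values fall below this point.

Using the inverse CDF (quantile function):
x = F⁻¹(0.35) = 1.2670

Verification: P(X ≤ 1.2670) = 0.35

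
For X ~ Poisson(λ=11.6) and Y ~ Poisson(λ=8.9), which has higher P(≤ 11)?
Y has higher probability (P(Y ≤ 11) = 0.8126 > P(X ≤ 11) = 0.5080)

Compute P(≤ 11) for each distribution:

X ~ Poisson(λ=11.6):
P(X ≤ 11) = 0.5080

Y ~ Poisson(λ=8.9):
P(Y ≤ 11) = 0.8126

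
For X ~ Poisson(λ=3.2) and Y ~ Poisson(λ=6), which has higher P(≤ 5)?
X has higher probability (P(X ≤ 5) = 0.8946 > P(Y ≤ 5) = 0.4457)

Compute P(≤ 5) for each distribution:

X ~ Poisson(λ=3.2):
P(X ≤ 5) = 0.8946

Y ~ Poisson(λ=6):
P(Y ≤ 5) = 0.4457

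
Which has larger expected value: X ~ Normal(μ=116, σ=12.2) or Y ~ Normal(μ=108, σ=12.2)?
X has larger mean (116.0000 > 108.0000)

Compute the expected value for each distribution:

X ~ Normal(μ=116, σ=12.2):
E[X] = 116.0000

Y ~ Normal(μ=108, σ=12.2):
E[Y] = 108.0000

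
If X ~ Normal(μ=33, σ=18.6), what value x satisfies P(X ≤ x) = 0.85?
52.2777

We have X ~ Normal(μ=33, σ=18.6).

We want to find x such that P(X ≤ x) = 0.85.

This is the 85th percentile, which means 85% of values fall below this point.

Using the inverse CDF (quantile function):
x = F⁻¹(0.85) = 52.2777

Verification: P(X ≤ 52.2777) = 0.85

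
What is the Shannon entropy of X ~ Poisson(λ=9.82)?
2.5522 nats

We have X ~ Poisson(λ=9.82).

The Shannon entropy measures the uncertainty or information content of the distribution.

For a Poisson distribution with λ=9.82:
H(X) = 2.5522 nats

(In bits, this would be 3.6820 bits.)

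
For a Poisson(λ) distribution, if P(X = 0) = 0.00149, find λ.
λ = 6.5090

For a Poisson(λ) distribution, the PMF at 0 is:
P(X = 0) = λ^0 e^(-λ) / 0! = e^(-λ)

Given P(X = 0) = 0.00149:
e^(-λ) = 0.00149
-λ = ln(0.00149)
λ = -ln(0.00149) = 6.5090

Verification: e^(-6.5090) = 0.00149 ✓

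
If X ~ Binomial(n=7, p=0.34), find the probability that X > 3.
0.183692

We have X ~ Binomial(n=7, p=0.34).

P(X > 3) = 1 - P(X ≤ 3)
                = 1 - F(3)
                = 1 - 0.816308
                = 0.183692

So there's approximately a 18.4% chance that X exceeds 3.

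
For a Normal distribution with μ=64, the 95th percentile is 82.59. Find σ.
σ = 11.3019

For X ~ Normal(μ, σ), the p-th percentile satisfies x = μ + z_p × σ,
where z_p = Φ⁻¹(p) is the standard normal quantile.

Step 1: z_{0.95} = Φ⁻¹(0.95) = 1.6449

Step 2: Solve for σ:
82.59 = 64 + 1.6449 × σ
σ = (82.59 - 64) / 1.6449
σ = 18.59 / 1.6449
σ = 11.3019

Verification: μ + z × σ = 64 + 1.6449 × 11.3019 = 82.59 ✓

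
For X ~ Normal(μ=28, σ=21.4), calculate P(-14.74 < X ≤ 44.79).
0.760748

We have X ~ Normal(μ=28, σ=21.4).

To find P(-14.74 < X ≤ 44.79), we use:
P(-14.74 < X ≤ 44.79) = P(X ≤ 44.79) - P(X ≤ -14.74)
                 = F(44.79) - F(-14.74)
                 = 0.783650 - 0.022902
                 = 0.760748

So there's approximately a 76.1% chance that X falls in this range.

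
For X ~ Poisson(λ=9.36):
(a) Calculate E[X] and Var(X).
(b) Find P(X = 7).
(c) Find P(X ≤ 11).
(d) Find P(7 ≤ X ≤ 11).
(a) E[X] = 9.3600, Var(X) = 9.3600
(b) P(X = 7) = 0.107524
(c) P(X ≤ 11) = 0.766752
(d) P(7 ≤ X ≤ 11) = 0.590826

We have X ~ Poisson(λ=9.36).

(a) Moments:
E[X] = 9.3600
Var(X) = 9.3600
σ = √Var(X) = 3.0594

(b) Point probability using PMF:
P(X = 7) = 0.107524

(c) Cumulative probability using CDF:
P(X ≤ 11) = F(11) = 0.766752

(d) Range probability:
P(7 ≤ X ≤ 11) = P(X ≤ 11) - P(X ≤ 6)
                   = F(11) - F(6)
                   = 0.766752 - 0.175926
                   = 0.590826

This means approximately 59.1% of outcomes fall in the interval [7, 11].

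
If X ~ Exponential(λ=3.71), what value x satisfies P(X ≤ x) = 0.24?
0.0740

We have X ~ Exponential(λ=3.71).

We want to find x such that P(X ≤ x) = 0.24.

This is the 24th percentile, which means 24% of values fall below this point.

Using the inverse CDF (quantile function):
x = F⁻¹(0.24) = 0.0740

Verification: P(X ≤ 0.0740) = 0.24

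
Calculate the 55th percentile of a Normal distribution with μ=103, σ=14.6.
104.8347

We have X ~ Normal(μ=103, σ=14.6).

We want to find x such that P(X ≤ x) = 0.55.

This is the 55th percentile, which means 55% of values fall below this point.

Using the inverse CDF (quantile function):
x = F⁻¹(0.55) = 104.8347

Verification: P(X ≤ 104.8347) = 0.55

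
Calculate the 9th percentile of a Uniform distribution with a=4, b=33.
6.6100

We have X ~ Uniform(a=4, b=33).

We want to find x such that P(X ≤ x) = 0.09.

This is the 9th percentile, which means 9% of values fall below this point.

Using the inverse CDF (quantile function):
x = F⁻¹(0.09) = 6.6100

Verification: P(X ≤ 6.6100) = 0.09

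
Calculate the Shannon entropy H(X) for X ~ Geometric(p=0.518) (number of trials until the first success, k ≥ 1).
1.3369 nats

We have X ~ Geometric(p=0.518) (number of trials until the first success, k ≥ 1).

The Shannon entropy measures the uncertainty or information content of the distribution.

For a Geometric distribution with p=0.518 (number of trials until the first success, k ≥ 1):
H(X) = 1.3369 nats

(In bits, this would be 1.9287 bits.)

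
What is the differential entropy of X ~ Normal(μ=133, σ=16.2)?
4.2039 nats

We have X ~ Normal(μ=133, σ=16.2).

The differential entropy measures the uncertainty or information content of the distribution.

For a Normal distribution with μ=133, σ=16.2:
h(X) = 4.2039 nats

(In bits, this would be 6.0650 bits.)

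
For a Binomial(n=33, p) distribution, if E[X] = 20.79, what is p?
p = 0.63

For a Binomial(n, p) distribution:
E[X] = n × p

Given n = 33 and E[X] = 20.79:
20.79 = 33 × p
p = 20.79 / 33 = 0.63

Verification: Binomial(33, 0.63) has E[X] = 20.79 ✓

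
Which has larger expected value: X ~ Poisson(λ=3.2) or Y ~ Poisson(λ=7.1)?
Y has larger mean (7.1000 > 3.2000)

Compute the expected value for each distribution:

X ~ Poisson(λ=3.2):
E[X] = 3.2000

Y ~ Poisson(λ=7.1):
E[Y] = 7.1000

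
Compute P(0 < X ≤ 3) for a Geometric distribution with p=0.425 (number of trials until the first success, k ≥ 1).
0.809891

We have X ~ Geometric(p=0.425) (number of trials until the first success, k ≥ 1).

To find P(0 < X ≤ 3), we use:
P(0 < X ≤ 3) = P(X ≤ 3) - P(X ≤ 0)
                 = F(3) - F(0)
                 = 0.809891 - 0.000000
                 = 0.809891

So there's approximately a 81.0% chance that X falls in this range.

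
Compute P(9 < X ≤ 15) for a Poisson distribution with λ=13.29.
0.589901

We have X ~ Poisson(λ=13.29).

To find P(9 < X ≤ 15), we use:
P(9 < X ≤ 15) = P(X ≤ 15) - P(X ≤ 9)
                 = F(15) - F(9)
                 = 0.737401 - 0.147499
                 = 0.589901

So there's approximately a 59.0% chance that X falls in this range.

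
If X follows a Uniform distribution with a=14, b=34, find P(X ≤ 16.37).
0.118500

We have X ~ Uniform(a=14, b=34).

The CDF gives us P(X ≤ k).

Using the CDF:
P(X ≤ 16.37) = 0.118500

This means there's approximately a 11.9% chance that X is at most 16.37.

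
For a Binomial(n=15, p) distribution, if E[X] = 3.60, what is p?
p = 0.24

For a Binomial(n, p) distribution:
E[X] = n × p

Given n = 15 and E[X] = 3.60:
3.60 = 15 × p
p = 3.60 / 15 = 0.24

Verification: Binomial(15, 0.24) has E[X] = 3.60 ✓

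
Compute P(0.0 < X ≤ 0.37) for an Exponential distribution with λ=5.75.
0.880865

We have X ~ Exponential(λ=5.75).

To find P(0.0 < X ≤ 0.37), we use:
P(0.0 < X ≤ 0.37) = P(X ≤ 0.37) - P(X ≤ 0.0)
                 = F(0.37) - F(0.0)
                 = 0.880865 - 0.000000
                 = 0.880865

So there's approximately a 88.1% chance that X falls in this range.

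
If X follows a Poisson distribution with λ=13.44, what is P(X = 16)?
0.078859

We have X ~ Poisson(λ=13.44).

For a Poisson distribution, the PMF gives us the probability of each outcome.

Using the PMF formula:
P(X = 16) = 0.078859

Rounded to 4 decimal places: 0.0789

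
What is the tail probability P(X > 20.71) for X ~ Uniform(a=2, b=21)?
0.015263

We have X ~ Uniform(a=2, b=21).

P(X > 20.71) = 1 - P(X ≤ 20.71)
                = 1 - F(20.71)
                = 1 - 0.984737
                = 0.015263

So there's approximately a 1.5% chance that X exceeds 20.71.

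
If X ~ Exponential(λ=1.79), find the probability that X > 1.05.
0.152666

We have X ~ Exponential(λ=1.79).

P(X > 1.05) = 1 - P(X ≤ 1.05)
                = 1 - F(1.05)
                = 1 - 0.847334
                = 0.152666

So there's approximately a 15.3% chance that X exceeds 1.05.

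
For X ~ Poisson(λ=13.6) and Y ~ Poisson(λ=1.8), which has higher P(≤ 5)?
Y has higher probability (P(Y ≤ 5) = 0.9896 > P(X ≤ 5) = 0.0072)

Compute P(≤ 5) for each distribution:

X ~ Poisson(λ=13.6):
P(X ≤ 5) = 0.0072

Y ~ Poisson(λ=1.8):
P(Y ≤ 5) = 0.9896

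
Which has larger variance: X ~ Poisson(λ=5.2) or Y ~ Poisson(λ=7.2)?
Y has larger variance (7.2000 > 5.2000)

Compute the variance for each distribution:

X ~ Poisson(λ=5.2):
Var(X) = 5.2000

Y ~ Poisson(λ=7.2):
Var(Y) = 7.2000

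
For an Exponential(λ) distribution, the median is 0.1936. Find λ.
λ = 3.5803

For X ~ Exponential(λ), the CDF is F(x) = 1 - e^(-λx).
The median m satisfies F(m) = 0.5:
1 - e^(-λm) = 0.5
e^(-λm) = 0.5
λm = ln(2)
m = ln(2) / λ

Given m = 0.1936:
λ = ln(2) / 0.1936 = 0.693147 / 0.1936 = 3.5803

Verification: ln(2) / 3.5803 = 0.1936 ✓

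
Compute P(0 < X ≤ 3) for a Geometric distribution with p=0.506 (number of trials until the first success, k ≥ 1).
0.879446

We have X ~ Geometric(p=0.506) (number of trials until the first success, k ≥ 1).

To find P(0 < X ≤ 3), we use:
P(0 < X ≤ 3) = P(X ≤ 3) - P(X ≤ 0)
                 = F(3) - F(0)
                 = 0.879446 - 0.000000
                 = 0.879446

So there's approximately a 87.9% chance that X falls in this range.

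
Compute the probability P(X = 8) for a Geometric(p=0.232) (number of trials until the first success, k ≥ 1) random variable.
0.036561

We have X ~ Geometric(p=0.232) (number of trials until the first success, k ≥ 1).

For a Geometric distribution, the PMF gives us the probability of each outcome.

Using the PMF formula:
P(X = 8) = 0.036561

Rounded to 4 decimal places: 0.0366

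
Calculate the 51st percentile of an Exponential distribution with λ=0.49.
1.4558

We have X ~ Exponential(λ=0.49).

We want to find x such that P(X ≤ x) = 0.51.

This is the 51st percentile, which means 51% of values fall below this point.

Using the inverse CDF (quantile function):
x = F⁻¹(0.51) = 1.4558

Verification: P(X ≤ 1.4558) = 0.51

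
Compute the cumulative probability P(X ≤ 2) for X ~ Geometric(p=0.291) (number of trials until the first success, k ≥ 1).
0.497319

We have X ~ Geometric(p=0.291) (number of trials until the first success, k ≥ 1).

The CDF gives us P(X ≤ k).

Using the CDF:
P(X ≤ 2) = 0.497319

This means there's approximately a 49.7% chance that X is at most 2.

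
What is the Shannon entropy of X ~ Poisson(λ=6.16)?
2.3129 nats

We have X ~ Poisson(λ=6.16).

The Shannon entropy measures the uncertainty or information content of the distribution.

For a Poisson distribution with λ=6.16:
H(X) = 2.3129 nats

(In bits, this would be 3.3368 bits.)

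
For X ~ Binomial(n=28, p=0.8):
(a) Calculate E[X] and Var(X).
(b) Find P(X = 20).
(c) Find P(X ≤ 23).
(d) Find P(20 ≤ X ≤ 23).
(a) E[X] = 22.4000, Var(X) = 4.4800
(b) P(X = 20) = 0.091735
(c) P(X ≤ 23) = 0.685113
(d) P(20 ≤ X ≤ 23) = 0.595078

We have X ~ Binomial(n=28, p=0.8).

(a) Moments:
E[X] = 22.4000
Var(X) = 4.4800
σ = √Var(X) = 2.1166

(b) Point probability using PMF:
P(X = 20) = 0.091735

(c) Cumulative probability using CDF:
P(X ≤ 23) = F(23) = 0.685113

(d) Range probability:
P(20 ≤ X ≤ 23) = P(X ≤ 23) - P(X ≤ 19)
                   = F(23) - F(19)
                   = 0.685113 - 0.090035
                   = 0.595078

This means approximately 59.5% of outcomes fall in the interval [20, 23].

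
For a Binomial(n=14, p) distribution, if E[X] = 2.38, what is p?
p = 0.17

For a Binomial(n, p) distribution:
E[X] = n × p

Given n = 14 and E[X] = 2.38:
2.38 = 14 × p
p = 2.38 / 14 = 0.17

Verification: Binomial(14, 0.17) has E[X] = 2.38 ✓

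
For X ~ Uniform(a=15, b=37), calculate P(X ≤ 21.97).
0.316818

We have X ~ Uniform(a=15, b=37).

The CDF gives us P(X ≤ k).

Using the CDF:
P(X ≤ 21.97) = 0.316818

This means there's approximately a 31.7% chance that X is at most 21.97.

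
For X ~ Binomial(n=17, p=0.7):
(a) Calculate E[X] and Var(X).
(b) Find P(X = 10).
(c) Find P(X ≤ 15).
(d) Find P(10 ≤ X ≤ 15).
(a) E[X] = 11.9000, Var(X) = 3.5700
(b) P(X = 10) = 0.120145
(c) P(X ≤ 15) = 0.980725
(d) P(10 ≤ X ≤ 15) = 0.876085

We have X ~ Binomial(n=17, p=0.7).

(a) Moments:
E[X] = 11.9000
Var(X) = 3.5700
σ = √Var(X) = 1.8894

(b) Point probability using PMF:
P(X = 10) = 0.120145

(c) Cumulative probability using CDF:
P(X ≤ 15) = F(15) = 0.980725

(d) Range probability:
P(10 ≤ X ≤ 15) = P(X ≤ 15) - P(X ≤ 9)
                   = F(15) - F(9)
                   = 0.980725 - 0.104640
                   = 0.876085

This means approximately 87.6% of outcomes fall in the interval [10, 15].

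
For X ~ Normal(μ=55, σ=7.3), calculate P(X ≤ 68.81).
0.970740

We have X ~ Normal(μ=55, σ=7.3).

The CDF gives us P(X ≤ k).

Using the CDF:
P(X ≤ 68.81) = 0.970740

This means there's approximately a 97.1% chance that X is at most 68.81.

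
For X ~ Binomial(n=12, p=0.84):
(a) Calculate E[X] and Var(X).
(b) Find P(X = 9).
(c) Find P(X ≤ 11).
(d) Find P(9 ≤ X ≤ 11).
(a) E[X] = 10.0800, Var(X) = 1.6128
(b) P(X = 9) = 0.187627
(c) P(X ≤ 11) = 0.876590
(d) P(9 ≤ X ≤ 11) = 0.765221

We have X ~ Binomial(n=12, p=0.84).

(a) Moments:
E[X] = 10.0800
Var(X) = 1.6128
σ = √Var(X) = 1.2700

(b) Point probability using PMF:
P(X = 9) = 0.187627

(c) Cumulative probability using CDF:
P(X ≤ 11) = F(11) = 0.876590

(d) Range probability:
P(9 ≤ X ≤ 11) = P(X ≤ 11) - P(X ≤ 8)
                   = F(11) - F(8)
                   = 0.876590 - 0.111368
                   = 0.765221

This means approximately 76.5% of outcomes fall in the interval [9, 11].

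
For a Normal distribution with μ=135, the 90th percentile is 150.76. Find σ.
σ = 12.2976

For X ~ Normal(μ, σ), the p-th percentile satisfies x = μ + z_p × σ,
where z_p = Φ⁻¹(p) is the standard normal quantile.

Step 1: z_{0.9} = Φ⁻¹(0.9) = 1.2816

Step 2: Solve for σ:
150.76 = 135 + 1.2816 × σ
σ = (150.76 - 135) / 1.2816
σ = 15.76 / 1.2816
σ = 12.2976

Verification: μ + z × σ = 135 + 1.2816 × 12.2976 = 150.76 ✓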